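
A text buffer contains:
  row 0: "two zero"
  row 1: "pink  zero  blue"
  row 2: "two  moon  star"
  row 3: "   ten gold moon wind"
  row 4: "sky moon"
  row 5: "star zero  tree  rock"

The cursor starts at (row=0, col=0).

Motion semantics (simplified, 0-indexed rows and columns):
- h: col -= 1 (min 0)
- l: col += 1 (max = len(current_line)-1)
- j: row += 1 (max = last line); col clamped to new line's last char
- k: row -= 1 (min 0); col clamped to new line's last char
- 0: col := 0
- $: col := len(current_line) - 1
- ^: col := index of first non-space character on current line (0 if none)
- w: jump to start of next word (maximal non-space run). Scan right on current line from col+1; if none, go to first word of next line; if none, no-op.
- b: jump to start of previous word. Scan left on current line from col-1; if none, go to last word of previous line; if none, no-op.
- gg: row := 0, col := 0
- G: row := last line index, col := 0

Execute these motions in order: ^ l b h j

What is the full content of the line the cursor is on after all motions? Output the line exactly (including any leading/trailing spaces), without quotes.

After 1 (^): row=0 col=0 char='t'
After 2 (l): row=0 col=1 char='w'
After 3 (b): row=0 col=0 char='t'
After 4 (h): row=0 col=0 char='t'
After 5 (j): row=1 col=0 char='p'

Answer: pink  zero  blue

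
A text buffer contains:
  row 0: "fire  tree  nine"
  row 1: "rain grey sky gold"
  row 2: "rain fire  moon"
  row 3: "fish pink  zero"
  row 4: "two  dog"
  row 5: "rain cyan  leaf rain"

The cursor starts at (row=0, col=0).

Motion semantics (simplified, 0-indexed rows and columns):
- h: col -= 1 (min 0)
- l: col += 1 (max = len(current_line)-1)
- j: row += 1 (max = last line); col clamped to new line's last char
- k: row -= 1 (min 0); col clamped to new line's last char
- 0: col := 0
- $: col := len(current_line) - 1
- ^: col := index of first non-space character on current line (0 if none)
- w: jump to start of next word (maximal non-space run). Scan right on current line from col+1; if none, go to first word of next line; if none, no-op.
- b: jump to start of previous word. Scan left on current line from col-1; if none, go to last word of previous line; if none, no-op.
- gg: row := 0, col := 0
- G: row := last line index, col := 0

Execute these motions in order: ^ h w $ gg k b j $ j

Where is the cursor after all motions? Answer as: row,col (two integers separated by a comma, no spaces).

Answer: 2,14

Derivation:
After 1 (^): row=0 col=0 char='f'
After 2 (h): row=0 col=0 char='f'
After 3 (w): row=0 col=6 char='t'
After 4 ($): row=0 col=15 char='e'
After 5 (gg): row=0 col=0 char='f'
After 6 (k): row=0 col=0 char='f'
After 7 (b): row=0 col=0 char='f'
After 8 (j): row=1 col=0 char='r'
After 9 ($): row=1 col=17 char='d'
After 10 (j): row=2 col=14 char='n'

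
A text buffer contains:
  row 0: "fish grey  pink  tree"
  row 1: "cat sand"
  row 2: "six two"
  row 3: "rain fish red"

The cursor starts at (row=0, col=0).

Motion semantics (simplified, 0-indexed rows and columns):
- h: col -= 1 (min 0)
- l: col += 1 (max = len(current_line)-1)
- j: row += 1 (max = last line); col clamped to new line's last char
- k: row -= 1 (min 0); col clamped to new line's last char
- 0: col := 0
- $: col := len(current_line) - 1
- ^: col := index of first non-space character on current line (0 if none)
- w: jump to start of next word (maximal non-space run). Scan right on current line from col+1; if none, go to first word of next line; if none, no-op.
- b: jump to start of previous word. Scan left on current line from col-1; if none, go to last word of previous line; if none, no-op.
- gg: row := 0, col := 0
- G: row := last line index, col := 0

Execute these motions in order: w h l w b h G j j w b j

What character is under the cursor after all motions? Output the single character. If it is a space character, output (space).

After 1 (w): row=0 col=5 char='g'
After 2 (h): row=0 col=4 char='_'
After 3 (l): row=0 col=5 char='g'
After 4 (w): row=0 col=11 char='p'
After 5 (b): row=0 col=5 char='g'
After 6 (h): row=0 col=4 char='_'
After 7 (G): row=3 col=0 char='r'
After 8 (j): row=3 col=0 char='r'
After 9 (j): row=3 col=0 char='r'
After 10 (w): row=3 col=5 char='f'
After 11 (b): row=3 col=0 char='r'
After 12 (j): row=3 col=0 char='r'

Answer: r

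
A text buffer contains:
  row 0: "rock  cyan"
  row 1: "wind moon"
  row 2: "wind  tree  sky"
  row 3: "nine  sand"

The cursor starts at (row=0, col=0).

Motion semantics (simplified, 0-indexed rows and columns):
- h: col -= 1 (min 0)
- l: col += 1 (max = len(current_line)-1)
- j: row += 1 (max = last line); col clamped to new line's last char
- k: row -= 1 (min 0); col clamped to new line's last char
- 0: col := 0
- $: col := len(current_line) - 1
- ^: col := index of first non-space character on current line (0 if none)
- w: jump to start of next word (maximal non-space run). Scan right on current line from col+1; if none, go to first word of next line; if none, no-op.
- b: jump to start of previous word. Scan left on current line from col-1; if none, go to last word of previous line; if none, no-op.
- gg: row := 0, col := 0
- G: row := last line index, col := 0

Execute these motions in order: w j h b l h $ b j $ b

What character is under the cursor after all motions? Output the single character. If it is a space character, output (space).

Answer: s

Derivation:
After 1 (w): row=0 col=6 char='c'
After 2 (j): row=1 col=6 char='o'
After 3 (h): row=1 col=5 char='m'
After 4 (b): row=1 col=0 char='w'
After 5 (l): row=1 col=1 char='i'
After 6 (h): row=1 col=0 char='w'
After 7 ($): row=1 col=8 char='n'
After 8 (b): row=1 col=5 char='m'
After 9 (j): row=2 col=5 char='_'
After 10 ($): row=2 col=14 char='y'
After 11 (b): row=2 col=12 char='s'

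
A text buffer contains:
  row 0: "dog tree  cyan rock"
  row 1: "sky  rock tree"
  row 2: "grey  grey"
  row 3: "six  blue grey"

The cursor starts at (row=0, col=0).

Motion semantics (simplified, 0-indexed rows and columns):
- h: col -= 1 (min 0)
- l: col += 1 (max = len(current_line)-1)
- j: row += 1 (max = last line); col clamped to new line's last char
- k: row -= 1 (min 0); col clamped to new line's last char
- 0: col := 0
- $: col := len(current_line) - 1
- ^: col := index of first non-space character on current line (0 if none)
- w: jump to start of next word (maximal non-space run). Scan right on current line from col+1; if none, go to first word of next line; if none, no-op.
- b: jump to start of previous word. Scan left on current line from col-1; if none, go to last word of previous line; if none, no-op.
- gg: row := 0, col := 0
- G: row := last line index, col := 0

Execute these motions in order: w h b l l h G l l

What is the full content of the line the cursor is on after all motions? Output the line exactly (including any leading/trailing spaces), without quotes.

Answer: six  blue grey

Derivation:
After 1 (w): row=0 col=4 char='t'
After 2 (h): row=0 col=3 char='_'
After 3 (b): row=0 col=0 char='d'
After 4 (l): row=0 col=1 char='o'
After 5 (l): row=0 col=2 char='g'
After 6 (h): row=0 col=1 char='o'
After 7 (G): row=3 col=0 char='s'
After 8 (l): row=3 col=1 char='i'
After 9 (l): row=3 col=2 char='x'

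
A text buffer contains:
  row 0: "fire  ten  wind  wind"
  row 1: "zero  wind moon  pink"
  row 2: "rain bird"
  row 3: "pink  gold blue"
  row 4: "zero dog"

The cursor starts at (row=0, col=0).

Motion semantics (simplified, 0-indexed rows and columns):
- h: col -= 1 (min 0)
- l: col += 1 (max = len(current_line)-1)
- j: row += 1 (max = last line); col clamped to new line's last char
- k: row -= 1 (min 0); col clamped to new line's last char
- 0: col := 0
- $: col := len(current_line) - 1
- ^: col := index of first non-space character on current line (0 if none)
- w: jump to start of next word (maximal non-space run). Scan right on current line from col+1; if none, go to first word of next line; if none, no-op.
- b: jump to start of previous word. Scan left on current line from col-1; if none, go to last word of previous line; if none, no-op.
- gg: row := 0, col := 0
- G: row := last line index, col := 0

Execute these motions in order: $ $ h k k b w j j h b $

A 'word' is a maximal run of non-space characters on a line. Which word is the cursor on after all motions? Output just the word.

Answer: bird

Derivation:
After 1 ($): row=0 col=20 char='d'
After 2 ($): row=0 col=20 char='d'
After 3 (h): row=0 col=19 char='n'
After 4 (k): row=0 col=19 char='n'
After 5 (k): row=0 col=19 char='n'
After 6 (b): row=0 col=17 char='w'
After 7 (w): row=1 col=0 char='z'
After 8 (j): row=2 col=0 char='r'
After 9 (j): row=3 col=0 char='p'
After 10 (h): row=3 col=0 char='p'
After 11 (b): row=2 col=5 char='b'
After 12 ($): row=2 col=8 char='d'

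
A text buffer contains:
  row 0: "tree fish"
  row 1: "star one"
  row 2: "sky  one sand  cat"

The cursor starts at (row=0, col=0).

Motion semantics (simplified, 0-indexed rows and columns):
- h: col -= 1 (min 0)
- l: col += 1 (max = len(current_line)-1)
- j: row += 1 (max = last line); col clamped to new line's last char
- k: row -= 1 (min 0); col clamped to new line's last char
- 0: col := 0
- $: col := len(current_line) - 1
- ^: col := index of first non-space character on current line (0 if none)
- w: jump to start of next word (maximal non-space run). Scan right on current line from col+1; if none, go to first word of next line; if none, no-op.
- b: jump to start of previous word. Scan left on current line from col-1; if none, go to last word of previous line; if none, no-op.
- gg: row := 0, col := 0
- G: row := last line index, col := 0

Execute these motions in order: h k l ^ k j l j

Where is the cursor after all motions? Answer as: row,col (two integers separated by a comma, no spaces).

Answer: 2,1

Derivation:
After 1 (h): row=0 col=0 char='t'
After 2 (k): row=0 col=0 char='t'
After 3 (l): row=0 col=1 char='r'
After 4 (^): row=0 col=0 char='t'
After 5 (k): row=0 col=0 char='t'
After 6 (j): row=1 col=0 char='s'
After 7 (l): row=1 col=1 char='t'
After 8 (j): row=2 col=1 char='k'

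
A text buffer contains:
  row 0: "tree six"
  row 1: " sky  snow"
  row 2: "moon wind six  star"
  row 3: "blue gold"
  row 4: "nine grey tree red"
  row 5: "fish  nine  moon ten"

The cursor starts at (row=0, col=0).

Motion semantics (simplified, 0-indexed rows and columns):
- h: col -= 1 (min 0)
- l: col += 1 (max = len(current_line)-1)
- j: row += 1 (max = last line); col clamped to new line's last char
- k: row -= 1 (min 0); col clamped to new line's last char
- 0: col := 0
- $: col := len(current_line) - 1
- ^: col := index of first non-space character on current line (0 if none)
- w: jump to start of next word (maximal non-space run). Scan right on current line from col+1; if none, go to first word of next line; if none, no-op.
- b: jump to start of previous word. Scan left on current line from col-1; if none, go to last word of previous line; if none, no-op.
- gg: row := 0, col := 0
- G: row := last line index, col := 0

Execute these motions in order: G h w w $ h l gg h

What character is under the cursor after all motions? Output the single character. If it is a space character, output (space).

Answer: t

Derivation:
After 1 (G): row=5 col=0 char='f'
After 2 (h): row=5 col=0 char='f'
After 3 (w): row=5 col=6 char='n'
After 4 (w): row=5 col=12 char='m'
After 5 ($): row=5 col=19 char='n'
After 6 (h): row=5 col=18 char='e'
After 7 (l): row=5 col=19 char='n'
After 8 (gg): row=0 col=0 char='t'
After 9 (h): row=0 col=0 char='t'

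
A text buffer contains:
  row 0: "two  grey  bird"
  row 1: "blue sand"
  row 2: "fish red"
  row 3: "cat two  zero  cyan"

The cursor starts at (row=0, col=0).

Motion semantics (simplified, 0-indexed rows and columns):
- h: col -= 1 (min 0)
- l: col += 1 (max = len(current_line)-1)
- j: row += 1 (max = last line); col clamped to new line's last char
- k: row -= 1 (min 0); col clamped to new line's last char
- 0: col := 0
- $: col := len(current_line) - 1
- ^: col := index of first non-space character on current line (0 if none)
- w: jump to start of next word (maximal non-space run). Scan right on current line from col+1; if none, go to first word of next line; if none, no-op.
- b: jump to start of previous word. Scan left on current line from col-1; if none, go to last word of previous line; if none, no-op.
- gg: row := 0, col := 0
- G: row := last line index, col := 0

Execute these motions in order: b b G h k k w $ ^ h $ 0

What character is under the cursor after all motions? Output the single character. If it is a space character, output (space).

Answer: b

Derivation:
After 1 (b): row=0 col=0 char='t'
After 2 (b): row=0 col=0 char='t'
After 3 (G): row=3 col=0 char='c'
After 4 (h): row=3 col=0 char='c'
After 5 (k): row=2 col=0 char='f'
After 6 (k): row=1 col=0 char='b'
After 7 (w): row=1 col=5 char='s'
After 8 ($): row=1 col=8 char='d'
After 9 (^): row=1 col=0 char='b'
After 10 (h): row=1 col=0 char='b'
After 11 ($): row=1 col=8 char='d'
After 12 (0): row=1 col=0 char='b'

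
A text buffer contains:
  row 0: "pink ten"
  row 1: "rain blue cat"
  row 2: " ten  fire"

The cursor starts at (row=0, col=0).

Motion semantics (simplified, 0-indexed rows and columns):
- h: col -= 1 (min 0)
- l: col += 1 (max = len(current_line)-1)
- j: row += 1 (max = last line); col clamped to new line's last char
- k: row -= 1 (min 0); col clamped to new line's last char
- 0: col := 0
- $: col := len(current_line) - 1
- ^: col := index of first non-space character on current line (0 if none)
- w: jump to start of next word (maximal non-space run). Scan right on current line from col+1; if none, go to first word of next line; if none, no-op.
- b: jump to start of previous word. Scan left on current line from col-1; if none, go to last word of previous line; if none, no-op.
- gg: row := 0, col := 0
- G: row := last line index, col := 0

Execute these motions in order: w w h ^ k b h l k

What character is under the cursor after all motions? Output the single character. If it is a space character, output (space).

Answer: i

Derivation:
After 1 (w): row=0 col=5 char='t'
After 2 (w): row=1 col=0 char='r'
After 3 (h): row=1 col=0 char='r'
After 4 (^): row=1 col=0 char='r'
After 5 (k): row=0 col=0 char='p'
After 6 (b): row=0 col=0 char='p'
After 7 (h): row=0 col=0 char='p'
After 8 (l): row=0 col=1 char='i'
After 9 (k): row=0 col=1 char='i'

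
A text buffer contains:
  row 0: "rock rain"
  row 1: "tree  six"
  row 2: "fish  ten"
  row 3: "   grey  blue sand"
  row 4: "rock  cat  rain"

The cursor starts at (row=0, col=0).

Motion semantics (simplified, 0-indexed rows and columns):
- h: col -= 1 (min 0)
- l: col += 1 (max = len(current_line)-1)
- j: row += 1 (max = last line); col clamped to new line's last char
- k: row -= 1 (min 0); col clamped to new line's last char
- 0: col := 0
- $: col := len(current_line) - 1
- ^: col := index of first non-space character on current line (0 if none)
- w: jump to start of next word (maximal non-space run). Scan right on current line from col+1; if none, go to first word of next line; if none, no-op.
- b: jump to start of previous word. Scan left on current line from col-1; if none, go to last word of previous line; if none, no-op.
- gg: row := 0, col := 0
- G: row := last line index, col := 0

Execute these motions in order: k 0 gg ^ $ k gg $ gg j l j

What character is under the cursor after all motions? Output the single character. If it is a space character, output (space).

Answer: i

Derivation:
After 1 (k): row=0 col=0 char='r'
After 2 (0): row=0 col=0 char='r'
After 3 (gg): row=0 col=0 char='r'
After 4 (^): row=0 col=0 char='r'
After 5 ($): row=0 col=8 char='n'
After 6 (k): row=0 col=8 char='n'
After 7 (gg): row=0 col=0 char='r'
After 8 ($): row=0 col=8 char='n'
After 9 (gg): row=0 col=0 char='r'
After 10 (j): row=1 col=0 char='t'
After 11 (l): row=1 col=1 char='r'
After 12 (j): row=2 col=1 char='i'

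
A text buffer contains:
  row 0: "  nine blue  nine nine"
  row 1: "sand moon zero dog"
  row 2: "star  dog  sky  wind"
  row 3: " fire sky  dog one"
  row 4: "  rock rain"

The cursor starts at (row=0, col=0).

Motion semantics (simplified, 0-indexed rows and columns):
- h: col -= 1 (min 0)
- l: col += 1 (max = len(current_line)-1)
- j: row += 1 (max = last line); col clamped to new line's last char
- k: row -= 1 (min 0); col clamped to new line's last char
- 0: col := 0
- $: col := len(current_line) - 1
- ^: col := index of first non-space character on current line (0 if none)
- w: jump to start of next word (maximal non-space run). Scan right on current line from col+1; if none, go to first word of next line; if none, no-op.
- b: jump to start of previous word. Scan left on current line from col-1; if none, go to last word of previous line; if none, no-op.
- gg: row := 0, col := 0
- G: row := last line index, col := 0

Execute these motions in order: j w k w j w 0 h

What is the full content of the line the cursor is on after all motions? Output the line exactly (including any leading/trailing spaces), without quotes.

Answer: sand moon zero dog

Derivation:
After 1 (j): row=1 col=0 char='s'
After 2 (w): row=1 col=5 char='m'
After 3 (k): row=0 col=5 char='e'
After 4 (w): row=0 col=7 char='b'
After 5 (j): row=1 col=7 char='o'
After 6 (w): row=1 col=10 char='z'
After 7 (0): row=1 col=0 char='s'
After 8 (h): row=1 col=0 char='s'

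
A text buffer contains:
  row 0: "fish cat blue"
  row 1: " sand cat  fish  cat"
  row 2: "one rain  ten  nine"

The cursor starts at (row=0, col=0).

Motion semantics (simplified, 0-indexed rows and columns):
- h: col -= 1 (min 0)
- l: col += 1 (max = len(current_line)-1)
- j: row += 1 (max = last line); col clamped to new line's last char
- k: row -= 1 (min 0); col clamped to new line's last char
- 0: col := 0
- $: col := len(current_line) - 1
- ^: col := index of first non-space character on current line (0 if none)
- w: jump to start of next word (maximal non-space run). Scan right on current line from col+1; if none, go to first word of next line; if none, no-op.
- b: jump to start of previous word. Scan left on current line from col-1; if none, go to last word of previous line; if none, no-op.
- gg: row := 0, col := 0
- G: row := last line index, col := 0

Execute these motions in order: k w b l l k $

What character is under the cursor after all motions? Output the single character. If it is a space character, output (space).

After 1 (k): row=0 col=0 char='f'
After 2 (w): row=0 col=5 char='c'
After 3 (b): row=0 col=0 char='f'
After 4 (l): row=0 col=1 char='i'
After 5 (l): row=0 col=2 char='s'
After 6 (k): row=0 col=2 char='s'
After 7 ($): row=0 col=12 char='e'

Answer: e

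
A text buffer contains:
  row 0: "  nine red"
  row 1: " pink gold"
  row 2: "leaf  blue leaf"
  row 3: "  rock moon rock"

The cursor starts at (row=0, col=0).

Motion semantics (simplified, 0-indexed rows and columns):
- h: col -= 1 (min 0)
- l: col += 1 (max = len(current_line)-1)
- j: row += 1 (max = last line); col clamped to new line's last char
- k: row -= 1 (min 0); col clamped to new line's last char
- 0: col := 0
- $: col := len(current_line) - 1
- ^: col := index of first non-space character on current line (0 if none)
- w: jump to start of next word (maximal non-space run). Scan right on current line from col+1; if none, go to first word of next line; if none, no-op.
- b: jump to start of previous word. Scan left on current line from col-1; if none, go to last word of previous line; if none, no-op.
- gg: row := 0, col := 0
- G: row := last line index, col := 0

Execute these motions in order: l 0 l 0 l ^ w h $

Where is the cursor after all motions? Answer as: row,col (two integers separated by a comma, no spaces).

Answer: 0,9

Derivation:
After 1 (l): row=0 col=1 char='_'
After 2 (0): row=0 col=0 char='_'
After 3 (l): row=0 col=1 char='_'
After 4 (0): row=0 col=0 char='_'
After 5 (l): row=0 col=1 char='_'
After 6 (^): row=0 col=2 char='n'
After 7 (w): row=0 col=7 char='r'
After 8 (h): row=0 col=6 char='_'
After 9 ($): row=0 col=9 char='d'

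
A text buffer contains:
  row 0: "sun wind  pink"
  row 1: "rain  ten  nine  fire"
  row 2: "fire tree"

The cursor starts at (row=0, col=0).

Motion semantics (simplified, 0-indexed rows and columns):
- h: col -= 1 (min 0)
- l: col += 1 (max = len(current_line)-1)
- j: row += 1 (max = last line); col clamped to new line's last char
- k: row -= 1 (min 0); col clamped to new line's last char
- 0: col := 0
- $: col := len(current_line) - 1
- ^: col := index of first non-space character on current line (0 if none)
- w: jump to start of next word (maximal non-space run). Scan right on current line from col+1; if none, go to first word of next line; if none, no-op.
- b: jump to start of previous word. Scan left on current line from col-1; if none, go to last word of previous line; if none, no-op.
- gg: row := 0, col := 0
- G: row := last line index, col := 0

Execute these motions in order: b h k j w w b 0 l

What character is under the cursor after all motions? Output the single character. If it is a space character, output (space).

Answer: a

Derivation:
After 1 (b): row=0 col=0 char='s'
After 2 (h): row=0 col=0 char='s'
After 3 (k): row=0 col=0 char='s'
After 4 (j): row=1 col=0 char='r'
After 5 (w): row=1 col=6 char='t'
After 6 (w): row=1 col=11 char='n'
After 7 (b): row=1 col=6 char='t'
After 8 (0): row=1 col=0 char='r'
After 9 (l): row=1 col=1 char='a'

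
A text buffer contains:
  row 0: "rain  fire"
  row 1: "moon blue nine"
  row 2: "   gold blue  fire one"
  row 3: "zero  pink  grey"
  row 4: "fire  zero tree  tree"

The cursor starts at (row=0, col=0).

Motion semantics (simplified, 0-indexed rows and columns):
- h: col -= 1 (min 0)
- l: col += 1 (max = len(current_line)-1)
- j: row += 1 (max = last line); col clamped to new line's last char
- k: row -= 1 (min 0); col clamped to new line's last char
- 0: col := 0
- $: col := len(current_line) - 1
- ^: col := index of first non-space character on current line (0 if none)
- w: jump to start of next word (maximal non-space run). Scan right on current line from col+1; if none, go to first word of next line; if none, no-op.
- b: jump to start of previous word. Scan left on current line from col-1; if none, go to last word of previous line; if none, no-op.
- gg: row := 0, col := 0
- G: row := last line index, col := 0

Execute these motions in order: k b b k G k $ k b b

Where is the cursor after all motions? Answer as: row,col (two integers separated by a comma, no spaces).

After 1 (k): row=0 col=0 char='r'
After 2 (b): row=0 col=0 char='r'
After 3 (b): row=0 col=0 char='r'
After 4 (k): row=0 col=0 char='r'
After 5 (G): row=4 col=0 char='f'
After 6 (k): row=3 col=0 char='z'
After 7 ($): row=3 col=15 char='y'
After 8 (k): row=2 col=15 char='i'
After 9 (b): row=2 col=14 char='f'
After 10 (b): row=2 col=8 char='b'

Answer: 2,8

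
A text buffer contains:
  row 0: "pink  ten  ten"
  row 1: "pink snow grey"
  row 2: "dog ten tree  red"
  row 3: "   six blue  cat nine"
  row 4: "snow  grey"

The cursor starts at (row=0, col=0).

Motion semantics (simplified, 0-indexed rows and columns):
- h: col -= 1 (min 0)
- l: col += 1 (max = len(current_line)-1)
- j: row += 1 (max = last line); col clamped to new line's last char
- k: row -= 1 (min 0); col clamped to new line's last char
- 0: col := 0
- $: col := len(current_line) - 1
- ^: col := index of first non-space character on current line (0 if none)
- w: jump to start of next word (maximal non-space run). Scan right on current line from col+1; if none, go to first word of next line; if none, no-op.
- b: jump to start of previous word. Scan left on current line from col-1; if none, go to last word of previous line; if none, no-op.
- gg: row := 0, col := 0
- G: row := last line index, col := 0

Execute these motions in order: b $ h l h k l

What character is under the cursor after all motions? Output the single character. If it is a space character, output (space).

After 1 (b): row=0 col=0 char='p'
After 2 ($): row=0 col=13 char='n'
After 3 (h): row=0 col=12 char='e'
After 4 (l): row=0 col=13 char='n'
After 5 (h): row=0 col=12 char='e'
After 6 (k): row=0 col=12 char='e'
After 7 (l): row=0 col=13 char='n'

Answer: n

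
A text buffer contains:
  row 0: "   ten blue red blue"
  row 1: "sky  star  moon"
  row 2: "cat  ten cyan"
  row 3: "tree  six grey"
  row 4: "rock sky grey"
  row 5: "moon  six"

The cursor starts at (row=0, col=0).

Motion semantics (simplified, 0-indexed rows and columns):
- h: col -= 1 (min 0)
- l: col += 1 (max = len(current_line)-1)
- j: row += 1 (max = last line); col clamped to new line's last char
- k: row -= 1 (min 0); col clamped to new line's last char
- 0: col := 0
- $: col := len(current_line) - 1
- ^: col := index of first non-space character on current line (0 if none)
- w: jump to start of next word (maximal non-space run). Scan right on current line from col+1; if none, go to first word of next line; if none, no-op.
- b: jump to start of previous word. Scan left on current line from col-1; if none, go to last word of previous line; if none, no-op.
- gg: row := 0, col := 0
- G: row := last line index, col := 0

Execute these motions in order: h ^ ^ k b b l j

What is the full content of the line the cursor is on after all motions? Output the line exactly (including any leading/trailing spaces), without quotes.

After 1 (h): row=0 col=0 char='_'
After 2 (^): row=0 col=3 char='t'
After 3 (^): row=0 col=3 char='t'
After 4 (k): row=0 col=3 char='t'
After 5 (b): row=0 col=3 char='t'
After 6 (b): row=0 col=3 char='t'
After 7 (l): row=0 col=4 char='e'
After 8 (j): row=1 col=4 char='_'

Answer: sky  star  moon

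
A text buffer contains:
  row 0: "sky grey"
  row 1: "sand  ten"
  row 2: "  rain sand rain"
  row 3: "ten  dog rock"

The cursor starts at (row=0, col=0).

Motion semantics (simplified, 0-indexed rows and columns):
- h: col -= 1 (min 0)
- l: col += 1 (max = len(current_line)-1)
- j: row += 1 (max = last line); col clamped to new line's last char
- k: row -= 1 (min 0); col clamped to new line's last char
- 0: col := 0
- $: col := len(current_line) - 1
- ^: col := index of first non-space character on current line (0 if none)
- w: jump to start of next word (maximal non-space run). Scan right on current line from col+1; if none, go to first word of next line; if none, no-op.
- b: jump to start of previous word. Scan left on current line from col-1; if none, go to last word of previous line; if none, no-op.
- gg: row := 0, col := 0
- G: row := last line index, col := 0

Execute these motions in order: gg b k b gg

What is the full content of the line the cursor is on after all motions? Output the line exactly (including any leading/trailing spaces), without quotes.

Answer: sky grey

Derivation:
After 1 (gg): row=0 col=0 char='s'
After 2 (b): row=0 col=0 char='s'
After 3 (k): row=0 col=0 char='s'
After 4 (b): row=0 col=0 char='s'
After 5 (gg): row=0 col=0 char='s'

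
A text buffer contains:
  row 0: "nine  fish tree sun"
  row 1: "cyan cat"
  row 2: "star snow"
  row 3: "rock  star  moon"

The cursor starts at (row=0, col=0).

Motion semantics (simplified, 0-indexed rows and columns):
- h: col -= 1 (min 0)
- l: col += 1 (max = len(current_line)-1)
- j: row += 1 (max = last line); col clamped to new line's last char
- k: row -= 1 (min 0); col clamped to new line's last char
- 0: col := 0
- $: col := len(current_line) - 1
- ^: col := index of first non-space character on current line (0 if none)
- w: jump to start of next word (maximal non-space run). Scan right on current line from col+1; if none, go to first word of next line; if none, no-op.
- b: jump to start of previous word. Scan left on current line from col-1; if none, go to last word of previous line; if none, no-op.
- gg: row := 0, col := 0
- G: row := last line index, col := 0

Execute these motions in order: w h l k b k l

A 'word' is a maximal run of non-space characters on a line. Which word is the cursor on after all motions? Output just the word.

Answer: nine

Derivation:
After 1 (w): row=0 col=6 char='f'
After 2 (h): row=0 col=5 char='_'
After 3 (l): row=0 col=6 char='f'
After 4 (k): row=0 col=6 char='f'
After 5 (b): row=0 col=0 char='n'
After 6 (k): row=0 col=0 char='n'
After 7 (l): row=0 col=1 char='i'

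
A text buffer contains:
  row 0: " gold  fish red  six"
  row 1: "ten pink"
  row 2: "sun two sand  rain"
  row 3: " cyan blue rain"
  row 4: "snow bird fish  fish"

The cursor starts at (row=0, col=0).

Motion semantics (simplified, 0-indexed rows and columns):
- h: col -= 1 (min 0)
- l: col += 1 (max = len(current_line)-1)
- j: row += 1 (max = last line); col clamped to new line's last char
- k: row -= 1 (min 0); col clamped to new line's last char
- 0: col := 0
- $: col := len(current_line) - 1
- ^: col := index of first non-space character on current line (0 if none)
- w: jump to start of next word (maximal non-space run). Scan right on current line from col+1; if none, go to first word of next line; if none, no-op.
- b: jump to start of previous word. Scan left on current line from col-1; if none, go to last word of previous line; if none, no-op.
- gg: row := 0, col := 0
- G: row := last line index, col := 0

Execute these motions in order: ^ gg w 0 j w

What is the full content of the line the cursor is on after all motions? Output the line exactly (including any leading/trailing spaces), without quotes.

Answer: ten pink

Derivation:
After 1 (^): row=0 col=1 char='g'
After 2 (gg): row=0 col=0 char='_'
After 3 (w): row=0 col=1 char='g'
After 4 (0): row=0 col=0 char='_'
After 5 (j): row=1 col=0 char='t'
After 6 (w): row=1 col=4 char='p'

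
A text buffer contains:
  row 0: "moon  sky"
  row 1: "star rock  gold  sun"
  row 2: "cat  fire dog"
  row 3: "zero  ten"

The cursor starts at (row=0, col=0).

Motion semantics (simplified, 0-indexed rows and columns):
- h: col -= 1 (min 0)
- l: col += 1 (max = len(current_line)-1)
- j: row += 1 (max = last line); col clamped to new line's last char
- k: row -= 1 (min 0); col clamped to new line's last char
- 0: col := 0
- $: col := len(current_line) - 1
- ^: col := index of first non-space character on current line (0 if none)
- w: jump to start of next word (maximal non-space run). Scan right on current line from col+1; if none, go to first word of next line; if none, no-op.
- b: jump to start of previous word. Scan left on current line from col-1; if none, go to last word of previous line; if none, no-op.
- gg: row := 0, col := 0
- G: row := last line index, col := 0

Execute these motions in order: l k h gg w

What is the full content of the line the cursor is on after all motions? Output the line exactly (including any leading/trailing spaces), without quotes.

After 1 (l): row=0 col=1 char='o'
After 2 (k): row=0 col=1 char='o'
After 3 (h): row=0 col=0 char='m'
After 4 (gg): row=0 col=0 char='m'
After 5 (w): row=0 col=6 char='s'

Answer: moon  sky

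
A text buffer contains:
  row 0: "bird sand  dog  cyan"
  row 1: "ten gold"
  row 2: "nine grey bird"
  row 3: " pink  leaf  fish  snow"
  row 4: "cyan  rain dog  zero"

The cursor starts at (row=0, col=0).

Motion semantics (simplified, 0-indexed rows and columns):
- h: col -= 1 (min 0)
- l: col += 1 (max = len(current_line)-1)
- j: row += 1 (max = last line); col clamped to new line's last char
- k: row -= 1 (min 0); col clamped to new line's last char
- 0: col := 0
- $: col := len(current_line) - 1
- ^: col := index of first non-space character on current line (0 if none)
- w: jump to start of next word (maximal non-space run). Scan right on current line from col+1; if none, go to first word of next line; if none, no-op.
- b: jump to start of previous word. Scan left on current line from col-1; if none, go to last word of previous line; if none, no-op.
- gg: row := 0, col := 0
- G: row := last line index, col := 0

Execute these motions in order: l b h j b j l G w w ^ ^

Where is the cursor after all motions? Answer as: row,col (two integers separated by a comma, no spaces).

After 1 (l): row=0 col=1 char='i'
After 2 (b): row=0 col=0 char='b'
After 3 (h): row=0 col=0 char='b'
After 4 (j): row=1 col=0 char='t'
After 5 (b): row=0 col=16 char='c'
After 6 (j): row=1 col=7 char='d'
After 7 (l): row=1 col=7 char='d'
After 8 (G): row=4 col=0 char='c'
After 9 (w): row=4 col=6 char='r'
After 10 (w): row=4 col=11 char='d'
After 11 (^): row=4 col=0 char='c'
After 12 (^): row=4 col=0 char='c'

Answer: 4,0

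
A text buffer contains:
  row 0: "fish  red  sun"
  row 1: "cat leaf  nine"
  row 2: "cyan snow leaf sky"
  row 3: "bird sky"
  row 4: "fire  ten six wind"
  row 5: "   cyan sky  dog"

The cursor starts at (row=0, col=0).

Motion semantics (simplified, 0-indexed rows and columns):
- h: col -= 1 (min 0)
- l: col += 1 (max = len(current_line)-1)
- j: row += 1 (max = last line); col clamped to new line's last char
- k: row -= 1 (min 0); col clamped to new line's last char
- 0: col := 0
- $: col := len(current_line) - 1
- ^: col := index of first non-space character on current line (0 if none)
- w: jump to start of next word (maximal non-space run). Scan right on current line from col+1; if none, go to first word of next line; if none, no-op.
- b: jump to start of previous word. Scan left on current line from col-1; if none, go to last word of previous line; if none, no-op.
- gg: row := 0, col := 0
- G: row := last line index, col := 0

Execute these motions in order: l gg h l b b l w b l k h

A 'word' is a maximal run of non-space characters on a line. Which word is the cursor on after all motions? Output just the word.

After 1 (l): row=0 col=1 char='i'
After 2 (gg): row=0 col=0 char='f'
After 3 (h): row=0 col=0 char='f'
After 4 (l): row=0 col=1 char='i'
After 5 (b): row=0 col=0 char='f'
After 6 (b): row=0 col=0 char='f'
After 7 (l): row=0 col=1 char='i'
After 8 (w): row=0 col=6 char='r'
After 9 (b): row=0 col=0 char='f'
After 10 (l): row=0 col=1 char='i'
After 11 (k): row=0 col=1 char='i'
After 12 (h): row=0 col=0 char='f'

Answer: fish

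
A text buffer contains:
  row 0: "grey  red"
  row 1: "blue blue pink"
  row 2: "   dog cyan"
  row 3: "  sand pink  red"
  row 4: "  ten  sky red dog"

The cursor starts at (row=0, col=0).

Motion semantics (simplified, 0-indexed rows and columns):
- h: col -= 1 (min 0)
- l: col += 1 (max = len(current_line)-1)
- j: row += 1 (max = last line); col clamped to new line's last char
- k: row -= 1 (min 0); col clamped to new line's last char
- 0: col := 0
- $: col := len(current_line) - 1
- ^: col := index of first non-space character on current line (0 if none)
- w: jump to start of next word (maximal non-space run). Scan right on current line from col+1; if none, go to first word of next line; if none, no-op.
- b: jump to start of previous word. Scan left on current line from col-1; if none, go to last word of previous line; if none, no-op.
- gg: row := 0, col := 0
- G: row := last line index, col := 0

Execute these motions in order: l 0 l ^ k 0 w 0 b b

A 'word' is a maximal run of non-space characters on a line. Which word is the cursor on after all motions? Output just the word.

Answer: grey

Derivation:
After 1 (l): row=0 col=1 char='r'
After 2 (0): row=0 col=0 char='g'
After 3 (l): row=0 col=1 char='r'
After 4 (^): row=0 col=0 char='g'
After 5 (k): row=0 col=0 char='g'
After 6 (0): row=0 col=0 char='g'
After 7 (w): row=0 col=6 char='r'
After 8 (0): row=0 col=0 char='g'
After 9 (b): row=0 col=0 char='g'
After 10 (b): row=0 col=0 char='g'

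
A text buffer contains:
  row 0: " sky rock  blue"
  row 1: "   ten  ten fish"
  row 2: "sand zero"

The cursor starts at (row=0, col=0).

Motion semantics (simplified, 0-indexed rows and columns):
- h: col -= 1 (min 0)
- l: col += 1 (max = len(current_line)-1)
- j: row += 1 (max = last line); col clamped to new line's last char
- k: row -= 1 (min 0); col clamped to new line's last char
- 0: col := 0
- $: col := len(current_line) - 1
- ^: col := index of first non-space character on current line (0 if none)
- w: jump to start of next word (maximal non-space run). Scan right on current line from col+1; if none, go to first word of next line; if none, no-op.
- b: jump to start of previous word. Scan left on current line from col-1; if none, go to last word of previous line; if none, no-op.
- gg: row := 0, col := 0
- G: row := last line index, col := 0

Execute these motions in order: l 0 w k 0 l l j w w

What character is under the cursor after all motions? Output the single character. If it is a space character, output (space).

Answer: t

Derivation:
After 1 (l): row=0 col=1 char='s'
After 2 (0): row=0 col=0 char='_'
After 3 (w): row=0 col=1 char='s'
After 4 (k): row=0 col=1 char='s'
After 5 (0): row=0 col=0 char='_'
After 6 (l): row=0 col=1 char='s'
After 7 (l): row=0 col=2 char='k'
After 8 (j): row=1 col=2 char='_'
After 9 (w): row=1 col=3 char='t'
After 10 (w): row=1 col=8 char='t'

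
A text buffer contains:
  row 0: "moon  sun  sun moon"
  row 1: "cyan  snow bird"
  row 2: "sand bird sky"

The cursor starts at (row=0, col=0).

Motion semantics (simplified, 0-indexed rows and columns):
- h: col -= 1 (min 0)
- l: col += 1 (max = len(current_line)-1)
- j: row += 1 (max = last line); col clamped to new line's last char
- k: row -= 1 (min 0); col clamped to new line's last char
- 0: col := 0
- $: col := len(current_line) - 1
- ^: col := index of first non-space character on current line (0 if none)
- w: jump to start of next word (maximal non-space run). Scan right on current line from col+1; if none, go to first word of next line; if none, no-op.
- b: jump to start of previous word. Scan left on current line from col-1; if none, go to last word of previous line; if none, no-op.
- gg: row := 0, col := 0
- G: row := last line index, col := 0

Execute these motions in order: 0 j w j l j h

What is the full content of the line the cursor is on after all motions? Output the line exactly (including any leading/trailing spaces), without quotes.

After 1 (0): row=0 col=0 char='m'
After 2 (j): row=1 col=0 char='c'
After 3 (w): row=1 col=6 char='s'
After 4 (j): row=2 col=6 char='i'
After 5 (l): row=2 col=7 char='r'
After 6 (j): row=2 col=7 char='r'
After 7 (h): row=2 col=6 char='i'

Answer: sand bird sky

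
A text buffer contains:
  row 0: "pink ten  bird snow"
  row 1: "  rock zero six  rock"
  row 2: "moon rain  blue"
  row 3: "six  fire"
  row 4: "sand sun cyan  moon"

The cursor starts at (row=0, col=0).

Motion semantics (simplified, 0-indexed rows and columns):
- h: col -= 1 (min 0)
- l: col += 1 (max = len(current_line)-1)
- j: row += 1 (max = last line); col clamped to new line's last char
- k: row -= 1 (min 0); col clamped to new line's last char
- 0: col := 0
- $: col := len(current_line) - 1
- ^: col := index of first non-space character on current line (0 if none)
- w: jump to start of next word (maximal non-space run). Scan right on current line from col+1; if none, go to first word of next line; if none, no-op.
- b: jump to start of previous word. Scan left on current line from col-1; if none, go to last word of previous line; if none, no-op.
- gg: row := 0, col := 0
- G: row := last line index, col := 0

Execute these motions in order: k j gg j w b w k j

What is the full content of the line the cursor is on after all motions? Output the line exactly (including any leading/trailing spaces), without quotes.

After 1 (k): row=0 col=0 char='p'
After 2 (j): row=1 col=0 char='_'
After 3 (gg): row=0 col=0 char='p'
After 4 (j): row=1 col=0 char='_'
After 5 (w): row=1 col=2 char='r'
After 6 (b): row=0 col=15 char='s'
After 7 (w): row=1 col=2 char='r'
After 8 (k): row=0 col=2 char='n'
After 9 (j): row=1 col=2 char='r'

Answer:   rock zero six  rock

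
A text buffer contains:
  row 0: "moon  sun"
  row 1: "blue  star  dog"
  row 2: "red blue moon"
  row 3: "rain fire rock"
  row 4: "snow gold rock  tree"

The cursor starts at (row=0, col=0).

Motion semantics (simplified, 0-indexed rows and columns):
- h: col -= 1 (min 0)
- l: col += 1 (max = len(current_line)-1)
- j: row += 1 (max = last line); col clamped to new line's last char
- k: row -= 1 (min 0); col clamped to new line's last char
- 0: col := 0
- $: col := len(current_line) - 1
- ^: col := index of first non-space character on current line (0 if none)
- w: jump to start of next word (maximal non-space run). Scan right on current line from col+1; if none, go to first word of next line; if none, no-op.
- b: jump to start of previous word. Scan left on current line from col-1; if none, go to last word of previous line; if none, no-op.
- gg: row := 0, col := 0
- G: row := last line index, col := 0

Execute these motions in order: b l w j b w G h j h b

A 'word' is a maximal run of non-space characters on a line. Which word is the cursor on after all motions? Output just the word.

Answer: rock

Derivation:
After 1 (b): row=0 col=0 char='m'
After 2 (l): row=0 col=1 char='o'
After 3 (w): row=0 col=6 char='s'
After 4 (j): row=1 col=6 char='s'
After 5 (b): row=1 col=0 char='b'
After 6 (w): row=1 col=6 char='s'
After 7 (G): row=4 col=0 char='s'
After 8 (h): row=4 col=0 char='s'
After 9 (j): row=4 col=0 char='s'
After 10 (h): row=4 col=0 char='s'
After 11 (b): row=3 col=10 char='r'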